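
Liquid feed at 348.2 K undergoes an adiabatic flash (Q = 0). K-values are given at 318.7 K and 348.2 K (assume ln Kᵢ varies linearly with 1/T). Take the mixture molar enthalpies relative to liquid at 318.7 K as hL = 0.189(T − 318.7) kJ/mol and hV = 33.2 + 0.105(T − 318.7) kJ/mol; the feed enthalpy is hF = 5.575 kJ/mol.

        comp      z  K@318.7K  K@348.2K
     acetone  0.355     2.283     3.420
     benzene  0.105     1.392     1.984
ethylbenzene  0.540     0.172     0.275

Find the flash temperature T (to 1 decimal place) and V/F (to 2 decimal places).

Adiabatic flash: solve Rachford–Rice at each trial T, then check hF = ψ·hV(T) + (1−ψ)·hL(T).
  T = 318.7 K: K = (2.283, 1.392, 0.172), RR gives ψ = 0.052, H_out = 1.729 kJ/mol
  T = 348.2 K: K = (3.420, 1.984, 0.275), RR gives ψ = 0.365, H_out = 16.784 kJ/mol
  T = 333.4 K: K = (2.817, 1.674, 0.220), RR gives ψ = 0.232, H_out = 10.207 kJ/mol
  T = 326.0 K: K = (2.540, 1.529, 0.195), RR gives ψ = 0.151, H_out = 6.300 kJ/mol
  T = 322.4 K: K = (2.411, 1.460, 0.183), RR gives ψ = 0.105, H_out = 4.157 kJ/mol
  T = 324.2 K: K = (2.475, 1.494, 0.189), RR gives ψ = 0.129, H_out = 5.252 kJ/mol
  T = 325.1 K: K = (2.508, 1.511, 0.192), RR gives ψ = 0.140, H_out = 5.782 kJ/mol
Linear interpolation between T = 324.2 (H_out = 5.252) and T = 325.1 (H_out = 5.782) on hF = 5.575 gives T ≈ 324.7 K, at which ψ = 0.14.

T = 324.7 K, V/F = 0.14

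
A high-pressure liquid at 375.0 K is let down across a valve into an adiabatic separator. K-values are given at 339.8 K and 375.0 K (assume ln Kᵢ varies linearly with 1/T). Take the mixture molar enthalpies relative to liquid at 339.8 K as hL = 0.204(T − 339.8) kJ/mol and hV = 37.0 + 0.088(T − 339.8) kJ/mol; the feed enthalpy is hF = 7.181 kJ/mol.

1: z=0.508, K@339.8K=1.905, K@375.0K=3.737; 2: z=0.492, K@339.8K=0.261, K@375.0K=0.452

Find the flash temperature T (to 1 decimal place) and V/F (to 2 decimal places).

Adiabatic flash: solve Rachford–Rice at each trial T, then check hF = ψ·hV(T) + (1−ψ)·hL(T).
  T = 339.8 K: K = (1.905, 0.261), RR gives ψ = 0.144, H_out = 5.319 kJ/mol
  T = 375.0 K: K = (3.737, 0.452), RR gives ψ = 0.747, H_out = 31.778 kJ/mol
  T = 357.4 K: K = (2.713, 0.348), RR gives ψ = 0.492, H_out = 20.792 kJ/mol
  T = 348.6 K: K = (2.283, 0.303), RR gives ψ = 0.345, H_out = 14.209 kJ/mol
  T = 344.2 K: K = (2.088, 0.281), RR gives ψ = 0.255, H_out = 10.189 kJ/mol
  T = 342.0 K: K = (1.995, 0.271), RR gives ψ = 0.202, H_out = 7.886 kJ/mol
Linear interpolation between T = 339.8 (H_out = 5.319) and T = 342.0 (H_out = 7.886) on hF = 7.181 gives T ≈ 341.4 K, at which ψ = 0.19.

T = 341.4 K, V/F = 0.19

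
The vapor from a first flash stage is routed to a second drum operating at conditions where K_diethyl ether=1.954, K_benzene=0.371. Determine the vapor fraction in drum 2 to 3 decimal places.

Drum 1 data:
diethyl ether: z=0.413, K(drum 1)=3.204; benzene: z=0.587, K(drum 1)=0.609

Drum 1:
Let ψ₁ = V/F and solve Σ zᵢ(Kᵢ−1)/(1+ψ₁(Kᵢ−1)) = 0.
Feasibility: ΣzᵢKᵢ = 1.681, Σzᵢ/Kᵢ = 1.093 — both > 1, two phases present.
Binary case is linear: z₁(K₁−1)(1+ψ₁(K₂−1)) + z₂(K₂−1)(1+ψ₁(K₁−1)) = 0
⇒ ψ₁ = [z₁(K₁−1)+z₂(K₂−1)] / [−(K₁−1)(K₂−1)] = 0.6807/0.8618 = 0.790
Drum-1 compositions:
  diethyl ether: x = 0.151, y = 0.483
  benzene: x = 0.849, y = 0.517
Drum-2 feed = drum-1 vapor: z₂ = (0.4828, 0.5172).
Drum 2:
Rachford–Rice: g(ψ₂) = Σ zᵢ(Kᵢ−1)/(1+ψ₂(Kᵢ−1)) = 0.
Check two-phase: ΣzᵢKᵢ = 1.135 > 1 and Σzᵢ/Kᵢ = 1.641 > 1, so g(0) = 0.135 > 0 and g(1) = -0.641 < 0.
Newton–Raphson from ψ₂ = 0.67:
  ψ₂ = 0.670: g = -0.2814, g' = -0.775 → ψ₂ = 0.307
  ψ₂ = 0.307: g = -0.0469, g' = -0.577 → ψ₂ = 0.226
  ψ₂ = 0.226: g = -0.0002, g' = -0.575 → ψ₂ = 0.225
Converged at ψ₂ = 0.225.
  diethyl ether: x = 0.397, y = 0.776
  benzene: x = 0.603, y = 0.224

V/F (drum 2) = 0.225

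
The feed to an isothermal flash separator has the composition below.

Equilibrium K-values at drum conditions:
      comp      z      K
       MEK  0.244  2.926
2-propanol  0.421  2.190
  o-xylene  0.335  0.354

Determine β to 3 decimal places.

β = 0.793

Rachford–Rice: g(β) = Σ zᵢ(Kᵢ−1)/(1+β(Kᵢ−1)) = 0.
Check two-phase: ΣzᵢKᵢ = 1.755 > 1 and Σzᵢ/Kᵢ = 1.222 > 1, so g(0) = 0.755 > 0 and g(1) = -0.222 < 0.
Newton iteration, β⁰ = 0.5:
  β = 0.500: g = 0.2338, g' = -0.774 → β = 0.802
  β = 0.802: g = -0.0081, g' = -0.898 → β = 0.793
Converged at β = 0.793.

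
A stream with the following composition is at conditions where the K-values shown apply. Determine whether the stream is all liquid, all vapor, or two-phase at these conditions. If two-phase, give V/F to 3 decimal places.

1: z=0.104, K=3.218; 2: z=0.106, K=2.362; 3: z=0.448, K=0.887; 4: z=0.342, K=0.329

two-phase, V/F = 0.128

ΣzᵢKᵢ = 1.095; Σzᵢ/Kᵢ = 1.622.
Both exceed 1, so a two-phase solution exists.
Newton–Raphson from ψ = 0.5:
  ψ = 0.500: g = -0.2037, g' = -0.540 → ψ = 0.123
  ψ = 0.123: g = 0.0037, g' = -0.649 → ψ = 0.128
Converged at ψ = 0.128.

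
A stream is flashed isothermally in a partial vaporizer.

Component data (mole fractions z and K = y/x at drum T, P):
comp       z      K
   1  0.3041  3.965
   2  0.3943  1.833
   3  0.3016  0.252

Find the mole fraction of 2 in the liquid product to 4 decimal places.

Material balance + equilibrium reduce to Σ zᵢ(Kᵢ−1)/(1+β(Kᵢ−1)) = 0.
Feasibility: ΣzᵢKᵢ = 2.0045, Σzᵢ/Kᵢ = 1.4886 — both > 1, two phases present.
Newton–Raphson from β = 0.51:
  β = 0.5100: g = 0.22470, g' = -0.9995 → β = 0.7348
  β = 0.7348: g = -0.01354, g' = -1.2019 → β = 0.7236
  β = 0.7236: g = -0.00013, g' = -1.1785 → β = 0.7234
Converged at β = 0.7234.
Compositions from xᵢ = zᵢ/(1+β(Kᵢ−1)), yᵢ = Kᵢxᵢ:
  1: x = 0.0967, y = 0.3834
  2: x = 0.2460, y = 0.4510
  3: x = 0.6573, y = 0.1656

x_2 = 0.2460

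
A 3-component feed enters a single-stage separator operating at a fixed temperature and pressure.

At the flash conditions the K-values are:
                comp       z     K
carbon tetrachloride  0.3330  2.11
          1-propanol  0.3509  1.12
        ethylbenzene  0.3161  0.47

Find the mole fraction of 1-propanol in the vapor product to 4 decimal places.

y_1-propanol = 0.3648

Rachford–Rice: g(V/F) = Σ zᵢ(Kᵢ−1)/(1+V/F(Kᵢ−1)) = 0.
Check two-phase: ΣzᵢKᵢ = 1.2442 > 1 and Σzᵢ/Kᵢ = 1.1437 > 1, so g(0) = 0.2442 > 0 and g(1) = -0.1437 < 0.
Iterate (Newton) starting at V/F = 0.63:
  V/F = 0.6300: g = 0.00515, g' = -0.3466 → V/F = 0.6449
  V/F = 0.6449: g = -0.00002, g' = -0.3487 → V/F = 0.6448
Converged at V/F = 0.6448.
Compositions from xᵢ = zᵢ/(1+V/F(Kᵢ−1)), yᵢ = Kᵢxᵢ:
  carbon tetrachloride: x = 0.1941, y = 0.4095
  1-propanol: x = 0.3257, y = 0.3648
  ethylbenzene: x = 0.4802, y = 0.2257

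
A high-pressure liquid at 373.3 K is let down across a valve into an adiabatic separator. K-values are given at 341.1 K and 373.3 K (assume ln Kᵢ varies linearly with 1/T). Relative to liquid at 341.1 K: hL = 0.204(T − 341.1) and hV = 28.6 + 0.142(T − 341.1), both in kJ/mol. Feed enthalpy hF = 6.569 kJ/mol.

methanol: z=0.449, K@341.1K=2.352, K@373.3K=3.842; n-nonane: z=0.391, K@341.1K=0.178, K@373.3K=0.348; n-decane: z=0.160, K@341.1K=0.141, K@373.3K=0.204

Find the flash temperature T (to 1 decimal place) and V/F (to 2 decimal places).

Adiabatic flash: solve Rachford–Rice at each trial T, then check hF = ψ·hV(T) + (1−ψ)·hL(T).
  T = 341.1 K: K = (2.352, 0.178, 0.141), RR gives ψ = 0.132, H_out = 3.764 kJ/mol
  T = 373.3 K: K = (3.842, 0.348, 0.204), RR gives ψ = 0.451, H_out = 18.555 kJ/mol
  T = 357.2 K: K = (3.039, 0.253, 0.171), RR gives ψ = 0.312, H_out = 11.889 kJ/mol
  T = 349.1 K: K = (2.680, 0.213, 0.156), RR gives ψ = 0.230, H_out = 8.105 kJ/mol
  T = 345.1 K: K = (2.512, 0.195, 0.148), RR gives ψ = 0.184, H_out = 6.032 kJ/mol
  T = 347.1 K: K = (2.595, 0.204, 0.152), RR gives ψ = 0.208, H_out = 7.090 kJ/mol
Linear interpolation between T = 345.1 (H_out = 6.032) and T = 347.1 (H_out = 7.090) on hF = 6.569 gives T ≈ 346.1 K, at which ψ = 0.20.

T = 346.1 K, V/F = 0.20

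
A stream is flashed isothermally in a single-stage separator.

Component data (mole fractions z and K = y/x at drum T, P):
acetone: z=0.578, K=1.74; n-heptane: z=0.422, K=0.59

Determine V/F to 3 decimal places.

V/F = 0.839

Binary case is linear: z₁(K₁−1)(1+V/F(K₂−1)) + z₂(K₂−1)(1+V/F(K₁−1)) = 0
⇒ V/F = [z₁(K₁−1)+z₂(K₂−1)] / [−(K₁−1)(K₂−1)] = 0.2547/0.3034 = 0.839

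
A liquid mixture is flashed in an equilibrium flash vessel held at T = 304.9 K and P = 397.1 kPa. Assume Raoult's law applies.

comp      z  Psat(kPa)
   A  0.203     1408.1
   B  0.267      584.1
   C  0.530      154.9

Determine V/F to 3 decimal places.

Raoult's law: Kᵢ = Pᵢˢᵃᵗ/P = Pᵢˢᵃᵗ/397.1.
  K_A = 1408.1/397.1 = 3.54596, K_B = 584.1/397.1 = 1.47091, K_C = 154.9/397.1 = 0.39008
Material balance + equilibrium reduce to Σ zᵢ(Kᵢ−1)/(1+V/F(Kᵢ−1)) = 0.
g(0) = ΣzᵢKᵢ − 1 = 0.319 and g(1) = 1 − Σzᵢ/Kᵢ = -0.597, so a root lies in (0, 1).
Iterate (Newton) starting at V/F = 0.5:
  V/F = 0.500: g = -0.1359, g' = -0.702 → V/F = 0.306
  V/F = 0.306: g = 0.0028, g' = -0.759 → V/F = 0.310
Converged at V/F = 0.310.

V/F = 0.310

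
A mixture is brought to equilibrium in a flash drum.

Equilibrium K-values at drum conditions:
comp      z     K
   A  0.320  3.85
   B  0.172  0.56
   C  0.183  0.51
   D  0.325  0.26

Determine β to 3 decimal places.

Rachford–Rice: g(β) = Σ zᵢ(Kᵢ−1)/(1+β(Kᵢ−1)) = 0.
g(0) = ΣzᵢKᵢ − 1 = 0.506 and g(1) = 1 − Σzᵢ/Kᵢ = -0.999, so a root lies in (0, 1).
Iterate (Newton) starting at β = 0.38:
  β = 0.380: g = -0.0978, g' = -1.058 → β = 0.288
  β = 0.288: g = 0.0047, g' = -1.175 → β = 0.292
Converged at β = 0.292.

β = 0.292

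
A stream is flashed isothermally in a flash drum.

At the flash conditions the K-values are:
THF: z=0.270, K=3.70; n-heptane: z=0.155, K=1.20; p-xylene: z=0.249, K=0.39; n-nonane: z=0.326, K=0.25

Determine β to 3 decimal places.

β = 0.236

Let β = V/F and solve Σ zᵢ(Kᵢ−1)/(1+β(Kᵢ−1)) = 0.
Check two-phase: ΣzᵢKᵢ = 1.364 > 1 and Σzᵢ/Kᵢ = 2.145 > 1, so g(0) = 0.364 > 0 and g(1) = -1.145 < 0.
Newton iteration, β⁰ = 0.57:
  β = 0.570: g = -0.3450, g' = -1.088 → β = 0.253
  β = 0.253: g = -0.0185, g' = -1.110 → β = 0.236
Converged at β = 0.236.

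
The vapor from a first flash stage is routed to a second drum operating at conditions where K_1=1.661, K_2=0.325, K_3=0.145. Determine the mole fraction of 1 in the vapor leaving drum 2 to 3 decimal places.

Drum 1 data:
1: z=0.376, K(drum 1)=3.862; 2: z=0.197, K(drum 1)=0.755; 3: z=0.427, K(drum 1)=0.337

y_1 (drum 2) = 0.897

Drum 1:
Iterate (Newton) starting at ψ₁ = 0.5:
  ψ₁ = 0.500: g = -0.0358, g' = -0.957 → ψ₁ = 0.463
Converged at ψ₁ = 0.463.
Drum-1 compositions:
  1: x = 0.162, y = 0.625
  2: x = 0.222, y = 0.168
  3: x = 0.616, y = 0.208
Drum-2 feed = drum-1 vapor: z₂ = (0.6246, 0.1678, 0.2076).
Drum 2:
Let ψ₂ = V/F and solve Σ zᵢ(Kᵢ−1)/(1+ψ₂(Kᵢ−1)) = 0.
Check two-phase: ΣzᵢKᵢ = 1.122 > 1 and Σzᵢ/Kᵢ = 2.324 > 1, so g(0) = 0.122 > 0 and g(1) = -1.324 < 0.
Newton–Raphson from ψ₂ = 0.55:
  ψ₂ = 0.550: g = -0.2124, g' = -0.881 → ψ₂ = 0.309
  ψ₂ = 0.309: g = -0.0414, g' = -0.590 → ψ₂ = 0.239
  ψ₂ = 0.239: g = -0.0014, g' = -0.552 → ψ₂ = 0.236
Converged at ψ₂ = 0.236.
  1: x = 0.540, y = 0.897
  2: x = 0.200, y = 0.065
  3: x = 0.260, y = 0.038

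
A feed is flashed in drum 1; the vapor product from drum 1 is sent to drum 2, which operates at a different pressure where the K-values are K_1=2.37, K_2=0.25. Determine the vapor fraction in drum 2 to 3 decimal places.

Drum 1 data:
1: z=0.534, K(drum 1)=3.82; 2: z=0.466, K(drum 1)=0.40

V/F (drum 2) = 0.653

Drum 1:
Binary case is linear: z₁(K₁−1)(1+ψ₁(K₂−1)) + z₂(K₂−1)(1+ψ₁(K₁−1)) = 0
⇒ ψ₁ = [z₁(K₁−1)+z₂(K₂−1)] / [−(K₁−1)(K₂−1)] = 1.2263/1.6920 = 0.725
Drum-1 compositions:
  1: x = 0.175, y = 0.670
  2: x = 0.825, y = 0.330
Drum-2 feed = drum-1 vapor: z₂ = (0.6702, 0.3298).
Drum 2:
Material balance + equilibrium reduce to Σ zᵢ(Kᵢ−1)/(1+ψ₂(Kᵢ−1)) = 0.
Check two-phase: ΣzᵢKᵢ = 1.671 > 1 and Σzᵢ/Kᵢ = 1.602 > 1, so g(0) = 0.671 > 0 and g(1) = -0.602 < 0.
Binary case is linear: z₁(K₁−1)(1+ψ₂(K₂−1)) + z₂(K₂−1)(1+ψ₂(K₁−1)) = 0
⇒ ψ₂ = [z₁(K₁−1)+z₂(K₂−1)] / [−(K₁−1)(K₂−1)] = 0.6708/1.0275 = 0.653
  1: x = 0.354, y = 0.838
  2: x = 0.646, y = 0.162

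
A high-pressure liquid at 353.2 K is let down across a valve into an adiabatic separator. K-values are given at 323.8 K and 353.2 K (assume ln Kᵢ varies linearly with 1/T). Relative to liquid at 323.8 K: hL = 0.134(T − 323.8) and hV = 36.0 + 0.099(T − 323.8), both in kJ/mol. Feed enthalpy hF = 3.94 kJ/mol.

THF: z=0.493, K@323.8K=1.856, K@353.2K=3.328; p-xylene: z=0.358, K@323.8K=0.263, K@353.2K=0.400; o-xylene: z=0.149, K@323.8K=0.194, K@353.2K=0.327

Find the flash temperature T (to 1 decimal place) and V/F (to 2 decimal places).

T = 325.3 K, V/F = 0.10

Adiabatic flash: solve Rachford–Rice at each trial T, then check hF = ψ·hV(T) + (1−ψ)·hL(T).
  T = 323.8 K: K = (1.856, 0.263, 0.194), RR gives ψ = 0.059, H_out = 2.112 kJ/mol
  T = 353.2 K: K = (3.328, 0.400, 0.327), RR gives ψ = 0.574, H_out = 24.021 kJ/mol
  T = 338.5 K: K = (2.517, 0.327, 0.255), RR gives ψ = 0.376, H_out = 15.297 kJ/mol
  T = 331.1 K: K = (2.166, 0.294, 0.223), RR gives ψ = 0.243, H_out = 9.671 kJ/mol
  T = 327.5 K: K = (2.009, 0.278, 0.208), RR gives ψ = 0.162, H_out = 6.293 kJ/mol
  T = 325.6 K: K = (1.929, 0.270, 0.201), RR gives ψ = 0.112, H_out = 4.255 kJ/mol
Linear interpolation between T = 323.8 (H_out = 2.112) and T = 325.6 (H_out = 4.255) on hF = 3.94 gives T ≈ 325.3 K, at which ψ = 0.10.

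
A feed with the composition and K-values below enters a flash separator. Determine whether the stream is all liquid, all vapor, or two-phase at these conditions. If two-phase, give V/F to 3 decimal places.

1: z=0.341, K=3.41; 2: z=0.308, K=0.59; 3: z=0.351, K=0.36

two-phase, V/F = 0.360

ΣzᵢKᵢ = 1.471; Σzᵢ/Kᵢ = 1.597.
Both exceed 1, so a two-phase solution exists.
Rachford–Rice: g(ψ) = Σ zᵢ(Kᵢ−1)/(1+ψ(Kᵢ−1)) = 0.
Iterate (Newton) starting at ψ = 0.54:
  ψ = 0.540: g = -0.1484, g' = -0.795 → ψ = 0.353
  ψ = 0.353: g = 0.0059, g' = -0.889 → ψ = 0.360
Converged at ψ = 0.360.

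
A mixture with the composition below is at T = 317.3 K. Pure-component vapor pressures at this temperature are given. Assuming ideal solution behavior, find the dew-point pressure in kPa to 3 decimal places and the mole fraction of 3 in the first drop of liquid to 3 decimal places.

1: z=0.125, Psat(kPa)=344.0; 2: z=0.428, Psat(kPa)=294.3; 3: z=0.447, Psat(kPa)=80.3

Pdew = 135.423 kPa, x_3 = 0.754

At the dew point ψ → 1, so Σzᵢ/Kᵢ = 1 with Kᵢ = Pᵢˢᵃᵗ/P ⇒ 1/P = Σzᵢ/Pᵢˢᵃᵗ.
1/P = 0.125/344.0 + 0.428/294.3 + 0.447/80.3 = 0.007384 ⇒ P = 135.423 kPa
xᵢ = zᵢP/Pᵢˢᵃᵗ ⇒ x_3 = 0.447·135.423/80.3 = 0.754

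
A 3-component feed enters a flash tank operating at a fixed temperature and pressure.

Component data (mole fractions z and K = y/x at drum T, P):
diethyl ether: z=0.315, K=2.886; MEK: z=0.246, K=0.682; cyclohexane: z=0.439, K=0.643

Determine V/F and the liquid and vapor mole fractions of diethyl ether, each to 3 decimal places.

Newton iteration, V/F⁰ = 0.42:
  V/F = 0.420: g = 0.0568, g' = -0.459 → V/F = 0.544
  V/F = 0.544: g = 0.0043, g' = -0.396 → V/F = 0.554
  V/F = 0.554: g = 0.0000, g' = -0.391 → V/F = 0.555
Converged at V/F = 0.555.
Compositions from xᵢ = zᵢ/(1+V/F(Kᵢ−1)), yᵢ = Kᵢxᵢ:
  diethyl ether: x = 0.154, y = 0.444
  MEK: x = 0.299, y = 0.204
  cyclohexane: x = 0.547, y = 0.352

V/F = 0.555, x_diethyl ether = 0.154, y_diethyl ether = 0.444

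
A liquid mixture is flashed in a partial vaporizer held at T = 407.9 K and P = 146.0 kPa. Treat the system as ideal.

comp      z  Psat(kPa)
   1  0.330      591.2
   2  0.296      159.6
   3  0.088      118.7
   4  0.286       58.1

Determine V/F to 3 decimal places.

Raoult's law: Kᵢ = Pᵢˢᵃᵗ/P = Pᵢˢᵃᵗ/146.0.
  K_1 = 591.2/146.0 = 4.04932, K_2 = 159.6/146.0 = 1.09315, K_3 = 118.7/146.0 = 0.81301, K_4 = 58.1/146.0 = 0.39795
Rachford–Rice: g(V/F) = Σ zᵢ(Kᵢ−1)/(1+V/F(Kᵢ−1)) = 0.
Feasibility: ΣzᵢKᵢ = 1.845, Σzᵢ/Kᵢ = 1.179 — both > 1, two phases present.
Iterate (Newton) starting at V/F = 0.34:
  V/F = 0.340: g = 0.2867, g' = -0.909 → V/F = 0.655
  V/F = 0.655: g = 0.0585, g' = -0.630 → V/F = 0.748
Converged at V/F = 0.748.

V/F = 0.748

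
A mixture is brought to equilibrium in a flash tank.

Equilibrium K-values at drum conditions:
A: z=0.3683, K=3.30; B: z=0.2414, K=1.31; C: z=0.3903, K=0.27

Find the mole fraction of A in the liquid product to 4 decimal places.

x_A = 0.1694

Rachford–Rice: g(ψ) = Σ zᵢ(Kᵢ−1)/(1+ψ(Kᵢ−1)) = 0.
Feasibility: ΣzᵢKᵢ = 1.6370, Σzᵢ/Kᵢ = 1.7414 — both > 1, two phases present.
Newton iteration, ψ⁰ = 0.5:
  ψ = 0.5000: g = 0.01010, g' = -0.9547 → ψ = 0.5106
Converged at ψ = 0.5106.
Compositions from xᵢ = zᵢ/(1+ψ(Kᵢ−1)), yᵢ = Kᵢxᵢ:
  A: x = 0.1694, y = 0.5590
  B: x = 0.2084, y = 0.2730
  C: x = 0.6222, y = 0.1680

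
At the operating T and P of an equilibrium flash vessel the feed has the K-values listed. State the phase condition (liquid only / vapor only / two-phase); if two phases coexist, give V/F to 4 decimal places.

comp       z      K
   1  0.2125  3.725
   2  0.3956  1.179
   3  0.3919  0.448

two-phase, V/F = 0.5218

ΣzᵢKᵢ = 1.4335; Σzᵢ/Kᵢ = 1.2674.
Both exceed 1, so a two-phase solution exists.
Newton iteration, ψ⁰ = 0.41:
  ψ = 0.4100: g = 0.05986, g' = -0.5625 → ψ = 0.5164
  ψ = 0.5164: g = 0.00279, g' = -0.5165 → ψ = 0.5218
Converged at ψ = 0.5218.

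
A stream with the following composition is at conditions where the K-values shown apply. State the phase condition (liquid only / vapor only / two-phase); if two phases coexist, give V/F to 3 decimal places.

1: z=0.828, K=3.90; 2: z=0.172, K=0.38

vapor only

ΣzᵢKᵢ = 3.295; Σzᵢ/Kᵢ = 0.665.
Since Σzᵢ/Kᵢ < 1 the mixture is above its dew point — single vapor phase.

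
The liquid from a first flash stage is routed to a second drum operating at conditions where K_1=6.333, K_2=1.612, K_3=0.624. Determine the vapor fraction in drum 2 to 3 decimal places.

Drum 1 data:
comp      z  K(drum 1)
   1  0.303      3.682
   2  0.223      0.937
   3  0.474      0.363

V/F (drum 2) = 0.589

Drum 1:
Let ψ₁ = V/F and solve Σ zᵢ(Kᵢ−1)/(1+ψ₁(Kᵢ−1)) = 0.
Check two-phase: ΣzᵢKᵢ = 1.497 > 1 and Σzᵢ/Kᵢ = 1.626 > 1, so g(0) = 0.497 > 0 and g(1) = -0.626 < 0.
Iterate (Newton) starting at ψ₁ = 0.66:
  ψ₁ = 0.660: g = -0.2423, g' = -0.858 → ψ₁ = 0.378
  ψ₁ = 0.378: g = -0.0081, g' = -0.872 → ψ₁ = 0.368
Converged at ψ₁ = 0.368.
Drum-1 compositions:
  1: x = 0.152, y = 0.561
  2: x = 0.228, y = 0.214
  3: x = 0.619, y = 0.225
Drum-2 feed = drum-1 liquid: z₂ = (0.1524, 0.2283, 0.6193).
Drum 2:
Newton–Raphson from ψ₂ = 0.58:
  ψ₂ = 0.580: g = 0.0040, g' = -0.449 → ψ₂ = 0.589
Converged at ψ₂ = 0.589.
  1: x = 0.037, y = 0.233
  2: x = 0.168, y = 0.271
  3: x = 0.795, y = 0.496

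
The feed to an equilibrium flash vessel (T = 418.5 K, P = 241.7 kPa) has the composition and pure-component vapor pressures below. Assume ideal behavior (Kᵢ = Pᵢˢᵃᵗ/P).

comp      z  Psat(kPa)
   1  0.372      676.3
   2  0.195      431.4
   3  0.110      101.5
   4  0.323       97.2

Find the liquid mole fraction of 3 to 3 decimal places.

x_3 = 0.175

Raoult's law: Kᵢ = Pᵢˢᵃᵗ/P = Pᵢˢᵃᵗ/241.7.
  K_1 = 676.3/241.7 = 2.79810, K_2 = 431.4/241.7 = 1.78486, K_3 = 101.5/241.7 = 0.41994, K_4 = 97.2/241.7 = 0.40215
Iterate (Newton) starting at ψ = 0.54:
  ψ = 0.540: g = 0.0688, g' = -0.699 → ψ = 0.638
Converged at ψ = 0.638.
Compositions from xᵢ = zᵢ/(1+ψ(Kᵢ−1)), yᵢ = Kᵢxᵢ:
  1: x = 0.173, y = 0.485
  2: x = 0.130, y = 0.232
  3: x = 0.175, y = 0.073
  4: x = 0.522, y = 0.210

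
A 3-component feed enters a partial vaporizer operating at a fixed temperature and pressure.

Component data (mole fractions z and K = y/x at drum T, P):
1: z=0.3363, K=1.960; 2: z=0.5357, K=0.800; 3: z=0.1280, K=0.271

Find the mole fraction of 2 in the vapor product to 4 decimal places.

Let β = V/F and solve Σ zᵢ(Kᵢ−1)/(1+β(Kᵢ−1)) = 0.
Feasibility: ΣzᵢKᵢ = 1.1224, Σzᵢ/Kᵢ = 1.3135 — both > 1, two phases present.
Newton iteration, β⁰ = 0.5:
  β = 0.5000: g = -0.04774, g' = -0.3364 → β = 0.3581
  β = 0.3581: g = -0.00143, g' = -0.3211 → β = 0.3537
Converged at β = 0.3537.
Compositions from xᵢ = zᵢ/(1+β(Kᵢ−1)), yᵢ = Kᵢxᵢ:
  1: x = 0.2511, y = 0.4921
  2: x = 0.5765, y = 0.4612
  3: x = 0.1725, y = 0.0467

y_2 = 0.4612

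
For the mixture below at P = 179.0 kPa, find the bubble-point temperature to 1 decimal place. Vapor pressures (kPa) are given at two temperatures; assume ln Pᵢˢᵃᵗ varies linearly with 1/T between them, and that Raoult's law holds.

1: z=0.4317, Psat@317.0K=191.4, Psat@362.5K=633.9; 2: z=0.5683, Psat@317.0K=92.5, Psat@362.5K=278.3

Bubble-point temperature: ΣzᵢPᵢˢᵃᵗ(T) = P. Interpolate ln Pᵢˢᵃᵗ = aᵢ + bᵢ/T.
  T = 317.0 K: ΣzᵢPᵢˢᵃᵗ = 135.20 kPa
  T = 362.5 K: ΣzᵢPᵢˢᵃᵗ = 431.81 kPa
  T = 339.8 K: ΣzᵢPᵢˢᵃᵗ = 251.45 kPa
  T = 328.4 K: ΣzᵢPᵢˢᵃᵗ = 186.36 kPa
  T = 322.7 K: ΣzᵢPᵢˢᵃᵗ = 159.18 kPa
  T = 325.5 K: ΣzᵢPᵢˢᵃᵗ = 172.11 kPa
Interpolating between 325.5 K and 328.4 K gives T ≈ 326.9 K.

T = 326.9 K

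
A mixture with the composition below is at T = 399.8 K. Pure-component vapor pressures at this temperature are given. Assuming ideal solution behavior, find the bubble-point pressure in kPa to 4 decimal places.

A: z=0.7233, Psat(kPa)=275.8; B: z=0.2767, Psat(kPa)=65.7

Pbub = 217.6653 kPa

At the bubble point ψ → 0, so ΣzᵢKᵢ = 1 with Kᵢ = Pᵢˢᵃᵗ/P ⇒ P = ΣzᵢPᵢˢᵃᵗ.
P = 0.7233·275.8 + 0.2767·65.7 = 217.6653 kPa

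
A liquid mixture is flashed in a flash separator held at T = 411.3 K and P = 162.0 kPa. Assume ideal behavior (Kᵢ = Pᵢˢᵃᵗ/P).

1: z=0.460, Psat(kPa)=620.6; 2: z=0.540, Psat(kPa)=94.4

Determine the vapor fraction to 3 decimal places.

ψ = 0.912

Raoult's law: Kᵢ = Pᵢˢᵃᵗ/P = Pᵢˢᵃᵗ/162.0.
  K_1 = 620.6/162.0 = 3.83086, K_2 = 94.4/162.0 = 0.58272
Let ψ = V/F and solve Σ zᵢ(Kᵢ−1)/(1+ψ(Kᵢ−1)) = 0.
Check two-phase: ΣzᵢKᵢ = 2.077 > 1 and Σzᵢ/Kᵢ = 1.047 > 1, so g(0) = 1.077 > 0 and g(1) = -0.047 < 0.
Binary case is linear: z₁(K₁−1)(1+ψ(K₂−1)) + z₂(K₂−1)(1+ψ(K₁−1)) = 0
⇒ ψ = [z₁(K₁−1)+z₂(K₂−1)] / [−(K₁−1)(K₂−1)] = 1.0769/1.1813 = 0.912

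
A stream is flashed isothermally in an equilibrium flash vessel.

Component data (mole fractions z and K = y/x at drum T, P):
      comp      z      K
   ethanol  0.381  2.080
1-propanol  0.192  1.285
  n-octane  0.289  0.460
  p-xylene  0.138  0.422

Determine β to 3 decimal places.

β = 0.476

Let β = V/F and solve Σ zᵢ(Kᵢ−1)/(1+β(Kᵢ−1)) = 0.
Feasibility: ΣzᵢKᵢ = 1.230, Σzᵢ/Kᵢ = 1.288 — both > 1, two phases present.
Iterate (Newton) starting at β = 0.5:
  β = 0.500: g = -0.0109, g' = -0.449 → β = 0.476
Converged at β = 0.476.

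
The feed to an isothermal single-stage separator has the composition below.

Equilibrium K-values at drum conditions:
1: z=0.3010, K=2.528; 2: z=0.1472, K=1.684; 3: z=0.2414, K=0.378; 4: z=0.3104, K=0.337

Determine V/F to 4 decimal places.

V/F = 0.2424

Newton–Raphson from V/F = 0.5:
  V/F = 0.5000: g = -0.19002, g' = -0.7661 → V/F = 0.2520
  V/F = 0.2520: g = -0.00718, g' = -0.7445 → V/F = 0.2423
  V/F = 0.2423: g = 0.00002, g' = -0.7481 → V/F = 0.2424
Converged at V/F = 0.2424.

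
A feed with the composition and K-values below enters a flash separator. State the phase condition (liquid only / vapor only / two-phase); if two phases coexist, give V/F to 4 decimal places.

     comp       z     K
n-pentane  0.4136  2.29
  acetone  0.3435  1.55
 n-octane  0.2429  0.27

two-phase, V/F = 0.7649

ΣzᵢKᵢ = 1.5452; Σzᵢ/Kᵢ = 1.3019.
Both exceed 1, so a two-phase solution exists.
Material balance + equilibrium reduce to Σ zᵢ(Kᵢ−1)/(1+ψ(Kᵢ−1)) = 0.
Newton–Raphson from ψ = 0.5:
  ψ = 0.5000: g = 0.19328, g' = -0.6393 → ψ = 0.8023
  ψ = 0.8023: g = -0.03474, g' = -0.9704 → ψ = 0.7665
  ψ = 0.7665: g = -0.00144, g' = -0.8927 → ψ = 0.7649
Converged at ψ = 0.7649.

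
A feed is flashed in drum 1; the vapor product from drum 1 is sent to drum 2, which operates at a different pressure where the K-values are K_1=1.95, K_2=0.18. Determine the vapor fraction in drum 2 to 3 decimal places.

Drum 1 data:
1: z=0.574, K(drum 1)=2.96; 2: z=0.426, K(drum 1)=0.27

Drum 1:
Rachford–Rice: g(ψ₁) = Σ zᵢ(Kᵢ−1)/(1+ψ₁(Kᵢ−1)) = 0.
Check two-phase: ΣzᵢKᵢ = 1.814 > 1 and Σzᵢ/Kᵢ = 1.772 > 1, so g(0) = 0.814 > 0 and g(1) = -0.772 < 0.
Binary case is linear: z₁(K₁−1)(1+ψ₁(K₂−1)) + z₂(K₂−1)(1+ψ₁(K₁−1)) = 0
⇒ ψ₁ = [z₁(K₁−1)+z₂(K₂−1)] / [−(K₁−1)(K₂−1)] = 0.8141/1.4308 = 0.569
Drum-1 compositions:
  1: x = 0.271, y = 0.803
  2: x = 0.729, y = 0.197
Drum-2 feed = drum-1 vapor: z₂ = (0.8033, 0.1967).
Drum 2:
Binary case is linear: z₁(K₁−1)(1+ψ₂(K₂−1)) + z₂(K₂−1)(1+ψ₂(K₁−1)) = 0
⇒ ψ₂ = [z₁(K₁−1)+z₂(K₂−1)] / [−(K₁−1)(K₂−1)] = 0.6018/0.7790 = 0.773
  1: x = 0.463, y = 0.903
  2: x = 0.537, y = 0.097

V/F (drum 2) = 0.773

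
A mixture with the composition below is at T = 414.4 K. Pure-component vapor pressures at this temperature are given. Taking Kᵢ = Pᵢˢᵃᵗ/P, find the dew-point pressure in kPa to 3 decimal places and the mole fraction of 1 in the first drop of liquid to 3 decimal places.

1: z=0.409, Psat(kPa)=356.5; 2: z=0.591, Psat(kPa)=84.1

Pdew = 122.330 kPa, x_1 = 0.140

At the dew point ψ → 1, so Σzᵢ/Kᵢ = 1 with Kᵢ = Pᵢˢᵃᵗ/P ⇒ 1/P = Σzᵢ/Pᵢˢᵃᵗ.
1/P = 0.409/356.5 + 0.591/84.1 = 0.008175 ⇒ P = 122.330 kPa
xᵢ = zᵢP/Pᵢˢᵃᵗ ⇒ x_1 = 0.409·122.330/356.5 = 0.140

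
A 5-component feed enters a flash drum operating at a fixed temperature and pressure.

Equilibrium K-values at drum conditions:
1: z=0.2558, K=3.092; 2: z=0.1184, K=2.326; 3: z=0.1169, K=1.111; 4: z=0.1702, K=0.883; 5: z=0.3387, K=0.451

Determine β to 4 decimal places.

β = 0.6745

Let β = V/F and solve Σ zᵢ(Kᵢ−1)/(1+β(Kᵢ−1)) = 0.
g(0) = ΣzᵢKᵢ − 1 = 0.4992 and g(1) = 1 − Σzᵢ/Kᵢ = -0.1826, so a root lies in (0, 1).
Newton–Raphson from β = 0.38:
  β = 0.3800: g = 0.15917, g' = -0.6064 → β = 0.6425
  β = 0.6425: g = 0.01637, g' = -0.5121 → β = 0.6745
Converged at β = 0.6745.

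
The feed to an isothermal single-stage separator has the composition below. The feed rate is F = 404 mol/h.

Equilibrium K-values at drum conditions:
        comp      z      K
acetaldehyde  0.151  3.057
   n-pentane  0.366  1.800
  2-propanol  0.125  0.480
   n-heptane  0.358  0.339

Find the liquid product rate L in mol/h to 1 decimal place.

Material balance + equilibrium reduce to Σ zᵢ(Kᵢ−1)/(1+β(Kᵢ−1)) = 0.
Check two-phase: ΣzᵢKᵢ = 1.302 > 1 and Σzᵢ/Kᵢ = 1.569 > 1, so g(0) = 0.302 > 0 and g(1) = -0.569 < 0.
Newton–Raphson from β = 0.5:
  β = 0.500: g = -0.0790, g' = -0.685 → β = 0.385
  β = 0.385: g = -0.0013, g' = -0.670 → β = 0.383
Converged at β = 0.383.
Then V = β·F = 0.3828·404 = 154.6 mol/h and L = F − V = 249.4 mol/h.

L = 249.4 mol/h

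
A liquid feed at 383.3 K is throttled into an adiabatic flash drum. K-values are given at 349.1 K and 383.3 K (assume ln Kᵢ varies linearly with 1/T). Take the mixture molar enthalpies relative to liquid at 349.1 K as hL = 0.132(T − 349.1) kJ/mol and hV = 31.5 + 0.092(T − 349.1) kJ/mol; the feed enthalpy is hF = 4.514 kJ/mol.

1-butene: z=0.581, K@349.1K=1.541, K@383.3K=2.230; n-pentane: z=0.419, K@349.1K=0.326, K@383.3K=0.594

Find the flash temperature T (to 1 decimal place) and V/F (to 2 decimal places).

T = 350.6 K, V/F = 0.14

Adiabatic flash: solve Rachford–Rice at each trial T, then check hF = ψ·hV(T) + (1−ψ)·hL(T).
  T = 349.1 K: K = (1.541, 0.326), RR gives ψ = 0.088, H_out = 2.757 kJ/mol
  T = 383.3 K: K = (2.230, 0.594), RR gives ψ = 1.000, H_out = 34.646 kJ/mol
  T = 366.2 K: K = (1.870, 0.446), RR gives ψ = 0.568, H_out = 19.746 kJ/mol
  T = 357.6 K: K = (1.700, 0.383), RR gives ψ = 0.343, H_out = 11.800 kJ/mol
  T = 353.4 K: K = (1.621, 0.354), RR gives ψ = 0.224, H_out = 7.585 kJ/mol
  T = 351.2 K: K = (1.580, 0.339), RR gives ψ = 0.157, H_out = 5.197 kJ/mol
Linear interpolation between T = 349.1 (H_out = 2.757) and T = 351.2 (H_out = 5.197) on hF = 4.514 gives T ≈ 350.6 K, at which ψ = 0.14.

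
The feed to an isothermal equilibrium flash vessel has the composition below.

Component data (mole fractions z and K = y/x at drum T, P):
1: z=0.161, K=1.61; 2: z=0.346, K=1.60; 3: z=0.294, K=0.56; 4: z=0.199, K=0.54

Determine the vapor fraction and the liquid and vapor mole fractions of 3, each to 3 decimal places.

Rachford–Rice: g(ψ) = Σ zᵢ(Kᵢ−1)/(1+ψ(Kᵢ−1)) = 0.
g(0) = ΣzᵢKᵢ − 1 = 0.085 and g(1) = 1 − Σzᵢ/Kᵢ = -0.210, so a root lies in (0, 1).
Iterate (Newton) starting at ψ = 0.56:
  ψ = 0.560: g = -0.0664, g' = -0.280 → ψ = 0.323
  ψ = 0.323: g = -0.0023, g' = -0.265 → ψ = 0.314
Converged at ψ = 0.314.
Compositions from xᵢ = zᵢ/(1+ψ(Kᵢ−1)), yᵢ = Kᵢxᵢ:
  1: x = 0.135, y = 0.218
  2: x = 0.291, y = 0.466
  3: x = 0.341, y = 0.191
  4: x = 0.233, y = 0.126

ψ = 0.314, x_3 = 0.341, y_3 = 0.191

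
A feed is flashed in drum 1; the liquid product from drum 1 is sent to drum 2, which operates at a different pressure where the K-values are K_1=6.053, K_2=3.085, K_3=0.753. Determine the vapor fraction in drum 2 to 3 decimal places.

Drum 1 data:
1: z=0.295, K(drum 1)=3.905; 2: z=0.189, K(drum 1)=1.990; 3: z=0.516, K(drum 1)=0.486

Drum 1:
Iterate (Newton) starting at ψ₁ = 0.57:
  ψ₁ = 0.570: g = 0.0672, g' = -0.701 → ψ₁ = 0.666
  ψ₁ = 0.666: g = 0.0017, g' = -0.672 → ψ₁ = 0.668
Converged at ψ₁ = 0.668.
Drum-1 compositions:
  1: x = 0.100, y = 0.392
  2: x = 0.114, y = 0.226
  3: x = 0.786, y = 0.382
Drum-2 feed = drum-1 liquid: z₂ = (0.1003, 0.1137, 0.7860).
Drum 2:
Let ψ₂ = V/F and solve Σ zᵢ(Kᵢ−1)/(1+ψ₂(Kᵢ−1)) = 0.
Feasibility: ΣzᵢKᵢ = 1.550, Σzᵢ/Kᵢ = 1.097 — both > 1, two phases present.
Newton–Raphson from ψ₂ = 0.51:
  ψ₂ = 0.510: g = 0.0345, g' = -0.379 → ψ₂ = 0.601
  ψ₂ = 0.601: g = 0.0028, g' = -0.321 → ψ₂ = 0.610
Converged at ψ₂ = 0.610.
  1: x = 0.025, y = 0.149
  2: x = 0.050, y = 0.154
  3: x = 0.925, y = 0.697

V/F (drum 2) = 0.610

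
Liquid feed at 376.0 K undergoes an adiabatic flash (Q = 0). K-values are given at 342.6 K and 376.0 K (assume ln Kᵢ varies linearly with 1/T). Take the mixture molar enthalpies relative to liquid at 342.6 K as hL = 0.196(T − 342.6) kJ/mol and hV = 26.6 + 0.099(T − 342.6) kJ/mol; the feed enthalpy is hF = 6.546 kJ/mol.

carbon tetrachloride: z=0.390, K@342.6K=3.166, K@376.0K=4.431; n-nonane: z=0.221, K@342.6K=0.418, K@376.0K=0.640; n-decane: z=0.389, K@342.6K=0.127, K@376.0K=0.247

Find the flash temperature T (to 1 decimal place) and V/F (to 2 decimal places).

T = 344.3 K, V/F = 0.23

Adiabatic flash: solve Rachford–Rice at each trial T, then check hF = ψ·hV(T) + (1−ψ)·hL(T).
  T = 342.6 K: K = (3.166, 0.418, 0.127), RR gives ψ = 0.223, H_out = 5.934 kJ/mol
  T = 376.0 K: K = (4.431, 0.640, 0.247), RR gives ψ = 0.440, H_out = 16.836 kJ/mol
  T = 359.3 K: K = (3.775, 0.522, 0.180), RR gives ψ = 0.332, H_out = 11.556 kJ/mol
  T = 351.0 K: K = (3.466, 0.469, 0.152), RR gives ψ = 0.279, H_out = 8.837 kJ/mol
  T = 346.8 K: K = (3.314, 0.443, 0.139), RR gives ψ = 0.251, H_out = 7.409 kJ/mol
  T = 344.7 K: K = (3.240, 0.430, 0.133), RR gives ψ = 0.237, H_out = 6.678 kJ/mol
Linear interpolation between T = 342.6 (H_out = 5.934) and T = 344.7 (H_out = 6.678) on hF = 6.546 gives T ≈ 344.3 K, at which ψ = 0.23.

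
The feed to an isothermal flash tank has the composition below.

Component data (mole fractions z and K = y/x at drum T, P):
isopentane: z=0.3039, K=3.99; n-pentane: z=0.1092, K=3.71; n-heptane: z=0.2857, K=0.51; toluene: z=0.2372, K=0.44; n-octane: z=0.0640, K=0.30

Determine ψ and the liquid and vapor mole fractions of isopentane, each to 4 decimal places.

ψ = 0.5568, x_isopentane = 0.1140, y_isopentane = 0.4550

Rachford–Rice: g(ψ) = Σ zᵢ(Kᵢ−1)/(1+ψ(Kᵢ−1)) = 0.
Check two-phase: ΣzᵢKᵢ = 1.8870 > 1 and Σzᵢ/Kᵢ = 1.4182 > 1, so g(0) = 0.8870 > 0 and g(1) = -0.4182 < 0.
Iterate (Newton) starting at ψ = 0.59:
  ψ = 0.5900: g = -0.02901, g' = -0.8670 → ψ = 0.5565
  ψ = 0.5565: g = 0.00022, g' = -0.8811 → ψ = 0.5568
Converged at ψ = 0.5568.
Compositions from xᵢ = zᵢ/(1+ψ(Kᵢ−1)), yᵢ = Kᵢxᵢ:
  isopentane: x = 0.1140, y = 0.4550
  n-pentane: x = 0.0435, y = 0.1615
  n-heptane: x = 0.3929, y = 0.2004
  toluene: x = 0.3447, y = 0.1517
  n-octane: x = 0.1049, y = 0.0315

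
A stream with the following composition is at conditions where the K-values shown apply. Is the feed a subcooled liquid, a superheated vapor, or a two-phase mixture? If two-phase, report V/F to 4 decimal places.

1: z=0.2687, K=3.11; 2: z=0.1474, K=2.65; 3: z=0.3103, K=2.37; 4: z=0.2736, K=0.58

superheated vapor

ΣzᵢKᵢ = 2.1204; Σzᵢ/Kᵢ = 0.7447.
Since Σzᵢ/Kᵢ < 1 the mixture is above its dew point — single vapor phase.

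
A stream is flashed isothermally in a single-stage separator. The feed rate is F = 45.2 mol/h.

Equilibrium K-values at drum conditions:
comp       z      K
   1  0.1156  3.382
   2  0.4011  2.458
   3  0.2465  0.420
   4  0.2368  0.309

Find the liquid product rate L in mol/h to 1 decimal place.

Rachford–Rice: g(β) = Σ zᵢ(Kᵢ−1)/(1+β(Kᵢ−1)) = 0.
g(0) = ΣzᵢKᵢ − 1 = 0.5536 and g(1) = 1 − Σzᵢ/Kᵢ = -0.5506, so a root lies in (0, 1).
Newton iteration, β⁰ = 0.63:
  β = 0.6300: g = -0.10014, g' = -0.8971 → β = 0.5184
  β = 0.5184: g = -0.00310, g' = -0.8520 → β = 0.5147
Converged at β = 0.5147.
Then V = β·F = 0.5147·45.2 = 23.3 mol/h and L = F − V = 21.9 mol/h.

L = 21.9 mol/h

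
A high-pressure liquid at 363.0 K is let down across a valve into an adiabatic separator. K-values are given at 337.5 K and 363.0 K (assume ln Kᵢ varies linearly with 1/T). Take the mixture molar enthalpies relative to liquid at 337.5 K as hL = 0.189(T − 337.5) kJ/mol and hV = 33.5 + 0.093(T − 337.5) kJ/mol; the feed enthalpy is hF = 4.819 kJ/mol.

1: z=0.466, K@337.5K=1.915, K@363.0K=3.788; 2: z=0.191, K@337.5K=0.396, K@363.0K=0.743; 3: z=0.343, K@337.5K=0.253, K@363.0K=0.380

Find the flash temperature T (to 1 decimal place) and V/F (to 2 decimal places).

T = 338.8 K, V/F = 0.14

Adiabatic flash: solve Rachford–Rice at each trial T, then check hF = ψ·hV(T) + (1−ψ)·hL(T).
  T = 337.5 K: K = (1.915, 0.396, 0.253), RR gives ψ = 0.086, H_out = 2.870 kJ/mol
  T = 363.0 K: K = (3.788, 0.743, 0.380), RR gives ψ = 0.705, H_out = 26.724 kJ/mol
  T = 350.2 K: K = (2.723, 0.548, 0.312), RR gives ψ = 0.453, H_out = 17.012 kJ/mol
  T = 343.9 K: K = (2.294, 0.468, 0.282), RR gives ψ = 0.299, H_out = 11.054 kJ/mol
  T = 340.7 K: K = (2.098, 0.431, 0.267), RR gives ψ = 0.203, H_out = 7.349 kJ/mol
  T = 339.1 K: K = (2.005, 0.413, 0.260), RR gives ψ = 0.148, H_out = 5.229 kJ/mol
Linear interpolation between T = 337.5 (H_out = 2.870) and T = 339.1 (H_out = 5.229) on hF = 4.819 gives T ≈ 338.8 K, at which ψ = 0.14.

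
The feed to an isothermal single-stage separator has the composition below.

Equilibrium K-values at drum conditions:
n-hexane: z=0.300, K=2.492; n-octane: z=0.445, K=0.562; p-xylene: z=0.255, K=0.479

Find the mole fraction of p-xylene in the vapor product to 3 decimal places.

y_p-xylene = 0.134

Rachford–Rice: g(β) = Σ zᵢ(Kᵢ−1)/(1+β(Kᵢ−1)) = 0.
g(0) = ΣzᵢKᵢ − 1 = 0.120 and g(1) = 1 − Σzᵢ/Kᵢ = -0.445, so a root lies in (0, 1).
Iterate (Newton) starting at β = 0.5:
  β = 0.500: g = -0.1729, g' = -0.486 → β = 0.144
  β = 0.144: g = 0.0168, g' = -0.631 → β = 0.171
Converged at β = 0.171.
Compositions from xᵢ = zᵢ/(1+β(Kᵢ−1)), yᵢ = Kᵢxᵢ:
  n-hexane: x = 0.239, y = 0.596
  n-octane: x = 0.481, y = 0.270
  p-xylene: x = 0.280, y = 0.134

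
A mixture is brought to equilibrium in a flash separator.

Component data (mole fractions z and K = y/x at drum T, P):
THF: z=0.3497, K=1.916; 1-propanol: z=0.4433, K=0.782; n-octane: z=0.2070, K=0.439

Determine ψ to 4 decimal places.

Let ψ = V/F and solve Σ zᵢ(Kᵢ−1)/(1+ψ(Kᵢ−1)) = 0.
Check two-phase: ΣzᵢKᵢ = 1.1076 > 1 and Σzᵢ/Kᵢ = 1.2209 > 1, so g(0) = 0.1076 > 0 and g(1) = -0.2209 < 0.
Iterate (Newton) starting at ψ = 0.32:
  ψ = 0.3200: g = 0.00229, g' = -0.2966 → ψ = 0.3277
Converged at ψ = 0.3277.

ψ = 0.3277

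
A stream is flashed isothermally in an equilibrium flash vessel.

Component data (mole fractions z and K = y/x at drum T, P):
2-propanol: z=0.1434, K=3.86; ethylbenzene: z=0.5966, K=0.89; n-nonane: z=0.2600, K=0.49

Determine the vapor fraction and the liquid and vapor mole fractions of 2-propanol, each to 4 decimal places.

Rachford–Rice: g(ψ) = Σ zᵢ(Kᵢ−1)/(1+ψ(Kᵢ−1)) = 0.
Check two-phase: ΣzᵢKᵢ = 1.2119 > 1 and Σzᵢ/Kᵢ = 1.2381 > 1, so g(0) = 0.2119 > 0 and g(1) = -0.2381 < 0.
Newton–Raphson from ψ = 0.5:
  ψ = 0.5000: g = -0.07866, g' = -0.3286 → ψ = 0.2606
  ψ = 0.2606: g = 0.01449, g' = -0.4827 → ψ = 0.2906
  ψ = 0.2906: g = 0.00049, g' = -0.4507 → ψ = 0.2917
Converged at ψ = 0.2917.
Compositions from xᵢ = zᵢ/(1+ψ(Kᵢ−1)), yᵢ = Kᵢxᵢ:
  2-propanol: x = 0.0782, y = 0.3018
  ethylbenzene: x = 0.6164, y = 0.5486
  n-nonane: x = 0.3054, y = 0.1497

ψ = 0.2917, x_2-propanol = 0.0782, y_2-propanol = 0.3018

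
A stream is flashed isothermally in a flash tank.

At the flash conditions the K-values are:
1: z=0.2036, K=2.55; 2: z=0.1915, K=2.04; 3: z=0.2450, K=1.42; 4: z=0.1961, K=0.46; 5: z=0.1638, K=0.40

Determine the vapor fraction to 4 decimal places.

ψ = 0.7121

Material balance + equilibrium reduce to Σ zᵢ(Kᵢ−1)/(1+ψ(Kᵢ−1)) = 0.
Check two-phase: ΣzᵢKᵢ = 1.4135 > 1 and Σzᵢ/Kᵢ = 1.1821 > 1, so g(0) = 0.4135 > 0 and g(1) = -0.1821 < 0.
Newton–Raphson from ψ = 0.44:
  ψ = 0.4400: g = 0.13868, g' = -0.5084 → ψ = 0.7128
  ψ = 0.7128: g = -0.00037, g' = -0.5355 → ψ = 0.7121
Converged at ψ = 0.7121.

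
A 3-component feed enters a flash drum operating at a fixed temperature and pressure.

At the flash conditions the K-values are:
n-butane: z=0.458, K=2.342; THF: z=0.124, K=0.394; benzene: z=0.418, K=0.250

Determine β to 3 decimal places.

Let β = V/F and solve Σ zᵢ(Kᵢ−1)/(1+β(Kᵢ−1)) = 0.
g(0) = ΣzᵢKᵢ − 1 = 0.226 and g(1) = 1 − Σzᵢ/Kᵢ = -1.182, so a root lies in (0, 1).
Newton–Raphson from β = 0.61:
  β = 0.610: g = -0.3591, g' = -1.163 → β = 0.301
  β = 0.301: g = -0.0592, g' = -0.879 → β = 0.234
Converged at β = 0.234.

β = 0.234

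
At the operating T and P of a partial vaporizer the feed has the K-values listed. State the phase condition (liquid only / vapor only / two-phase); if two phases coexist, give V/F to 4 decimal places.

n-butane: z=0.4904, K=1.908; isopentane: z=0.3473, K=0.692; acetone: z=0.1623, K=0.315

ΣzᵢKᵢ = 1.2271; Σzᵢ/Kᵢ = 1.2741.
Both exceed 1, so a two-phase solution exists.
Newton iteration, ψ⁰ = 0.5:
  ψ = 0.5000: g = 0.01072, g' = -0.4134 → ψ = 0.5259
  ψ = 0.5259: g = -0.00006, g' = -0.4182 → ψ = 0.5258
Converged at ψ = 0.5258.

two-phase, V/F = 0.5258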